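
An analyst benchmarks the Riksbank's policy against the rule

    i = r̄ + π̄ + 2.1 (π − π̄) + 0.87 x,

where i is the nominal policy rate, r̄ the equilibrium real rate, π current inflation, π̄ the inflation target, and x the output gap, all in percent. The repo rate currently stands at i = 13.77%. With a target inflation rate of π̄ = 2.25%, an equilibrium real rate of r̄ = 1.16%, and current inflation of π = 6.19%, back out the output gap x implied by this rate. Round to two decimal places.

0.87 x = 13.77 − 1.16 − 2.25 − 2.1 × (6.19 − 2.25) = 2.086
x = 2.086 / 0.87 = 2.40

2.40%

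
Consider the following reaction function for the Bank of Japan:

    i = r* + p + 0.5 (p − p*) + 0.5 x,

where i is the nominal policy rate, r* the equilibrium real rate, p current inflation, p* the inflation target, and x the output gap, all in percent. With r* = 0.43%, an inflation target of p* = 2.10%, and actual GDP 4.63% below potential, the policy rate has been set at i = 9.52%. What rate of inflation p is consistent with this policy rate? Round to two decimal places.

Output 4.63% below potential → x = -4.63.
Collecting p: i = r* + (1 + 0.5) p − 0.5 p* + 0.5 x
1.5 p = 9.52 − 0.43 + 0.5 × 2.10 − 0.5 × (-4.63) = 12.455
p = 12.455 / 1.5 = 8.30

8.30%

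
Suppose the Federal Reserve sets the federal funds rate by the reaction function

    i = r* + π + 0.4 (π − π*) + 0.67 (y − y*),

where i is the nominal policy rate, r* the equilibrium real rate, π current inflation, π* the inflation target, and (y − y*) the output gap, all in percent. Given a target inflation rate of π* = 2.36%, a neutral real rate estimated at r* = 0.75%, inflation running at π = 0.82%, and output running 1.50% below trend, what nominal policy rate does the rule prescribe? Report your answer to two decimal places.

Output 1.50% below potential → (y − y*) = -1.50.
i = 0.75 + 0.82 + 0.4 × (0.82 − 2.36) + 0.67 × (-1.50)
   = 0.75 + 0.82 − 0.616 − 1.005 = -0.05

-0.05%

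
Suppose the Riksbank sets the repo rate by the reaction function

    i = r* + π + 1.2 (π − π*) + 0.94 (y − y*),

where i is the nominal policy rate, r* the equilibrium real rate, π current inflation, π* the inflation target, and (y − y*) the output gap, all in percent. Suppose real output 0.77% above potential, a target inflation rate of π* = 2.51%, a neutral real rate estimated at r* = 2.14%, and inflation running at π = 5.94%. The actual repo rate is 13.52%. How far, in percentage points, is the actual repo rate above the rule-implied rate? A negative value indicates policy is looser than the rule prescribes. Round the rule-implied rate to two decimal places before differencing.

Output 0.77% above potential → (y − y*) = 0.77.
i = 2.14 + 5.94 + 1.2 × (5.94 − 2.51) + 0.94 × 0.77
   = 2.14 + 5.94 + 4.116 + 0.7238 = 12.92
Deviation = 13.52 − 12.92 = 0.60 pp.

0.60 pp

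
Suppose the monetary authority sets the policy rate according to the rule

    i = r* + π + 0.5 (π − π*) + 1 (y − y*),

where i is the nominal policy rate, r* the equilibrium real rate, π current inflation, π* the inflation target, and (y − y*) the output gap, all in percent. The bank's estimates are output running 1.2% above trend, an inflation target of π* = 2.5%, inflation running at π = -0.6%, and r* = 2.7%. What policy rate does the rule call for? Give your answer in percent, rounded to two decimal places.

1.75%

Output 1.2% above potential → (y − y*) = 1.2.
i = 2.7 + (-0.6) + 0.5 × (-0.6 − 2.5) + 1 × 1.2
   = 2.7 − 0.6 − 1.55 + 1.2 = 1.75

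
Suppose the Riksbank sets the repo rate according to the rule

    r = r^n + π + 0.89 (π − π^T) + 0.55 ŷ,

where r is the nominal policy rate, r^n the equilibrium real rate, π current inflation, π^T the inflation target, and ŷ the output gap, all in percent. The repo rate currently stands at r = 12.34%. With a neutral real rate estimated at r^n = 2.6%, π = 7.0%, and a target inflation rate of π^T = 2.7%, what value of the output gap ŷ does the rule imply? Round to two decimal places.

-1.98%

0.55 ŷ = 12.34 − 2.6 − 7.0 − 0.89 × (7.0 − 2.7) = -1.087
ŷ = -1.087 / 0.55 = -1.98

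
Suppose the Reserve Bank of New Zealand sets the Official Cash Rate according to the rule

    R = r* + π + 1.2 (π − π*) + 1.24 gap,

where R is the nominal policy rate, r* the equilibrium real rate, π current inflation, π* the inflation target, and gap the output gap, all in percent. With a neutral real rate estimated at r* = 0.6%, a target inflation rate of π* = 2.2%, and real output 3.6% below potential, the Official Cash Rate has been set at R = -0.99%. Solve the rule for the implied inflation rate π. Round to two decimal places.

2.51%

Output 3.6% below potential → gap = -3.6.
Collecting π: R = r* + (1 + 1.2) π − 1.2 π* + 1.24 gap
2.2 π = -0.99 − 0.6 + 1.2 × 2.2 − 1.24 × (-3.6) = 5.514
π = 5.514 / 2.2 = 2.51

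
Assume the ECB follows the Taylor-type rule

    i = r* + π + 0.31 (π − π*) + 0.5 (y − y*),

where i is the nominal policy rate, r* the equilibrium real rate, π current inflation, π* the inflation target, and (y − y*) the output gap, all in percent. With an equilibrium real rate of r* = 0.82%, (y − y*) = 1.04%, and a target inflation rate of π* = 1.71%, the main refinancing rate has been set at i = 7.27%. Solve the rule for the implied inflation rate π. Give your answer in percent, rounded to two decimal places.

Collecting π: i = r* + (1 + 0.31) π − 0.31 π* + 0.5 (y − y*)
1.31 π = 7.27 − 0.82 + 0.31 × 1.71 − 0.5 × 1.04 = 6.4601
π = 6.4601 / 1.31 = 4.93

4.93%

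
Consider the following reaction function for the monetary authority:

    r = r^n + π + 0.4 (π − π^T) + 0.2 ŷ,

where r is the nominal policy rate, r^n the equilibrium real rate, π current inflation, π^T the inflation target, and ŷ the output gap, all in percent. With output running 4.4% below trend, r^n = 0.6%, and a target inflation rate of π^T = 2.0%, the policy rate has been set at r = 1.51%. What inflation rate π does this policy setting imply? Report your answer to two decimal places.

Output 4.4% below potential → ŷ = -4.4.
Collecting π: r = r^n + (1 + 0.4) π − 0.4 π^T + 0.2 ŷ
1.4 π = 1.51 − 0.6 + 0.4 × 2.0 − 0.2 × (-4.4) = 2.59
π = 2.59 / 1.4 = 1.85

1.85%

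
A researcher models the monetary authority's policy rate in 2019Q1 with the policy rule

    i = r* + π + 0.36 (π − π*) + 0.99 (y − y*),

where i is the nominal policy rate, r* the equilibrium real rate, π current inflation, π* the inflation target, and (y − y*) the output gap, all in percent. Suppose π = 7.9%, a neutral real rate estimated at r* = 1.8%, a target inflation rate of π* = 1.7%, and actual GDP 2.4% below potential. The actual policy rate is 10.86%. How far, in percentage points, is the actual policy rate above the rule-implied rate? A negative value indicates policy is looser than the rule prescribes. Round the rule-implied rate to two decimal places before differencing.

Output 2.4% below potential → (y − y*) = -2.4.
i = 1.8 + 7.9 + 0.36 × (7.9 − 1.7) + 0.99 × (-2.4)
   = 1.8 + 7.9 + 2.232 − 2.376 = 9.56
Deviation = 10.86 − 9.56 = 1.30 pp.

1.30 pp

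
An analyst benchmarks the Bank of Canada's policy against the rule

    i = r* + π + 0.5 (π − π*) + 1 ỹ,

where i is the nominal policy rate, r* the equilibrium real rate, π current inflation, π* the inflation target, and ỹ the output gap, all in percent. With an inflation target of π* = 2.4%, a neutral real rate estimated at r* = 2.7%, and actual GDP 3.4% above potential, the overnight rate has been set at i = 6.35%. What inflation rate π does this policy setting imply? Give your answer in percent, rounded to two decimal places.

0.97%

Output 3.4% above potential → ỹ = 3.4.
Collecting π: i = r* + (1 + 0.5) π − 0.5 π* + 1 ỹ
1.5 π = 6.35 − 2.7 + 0.5 × 2.4 − 1 × 3.4 = 1.45
π = 1.45 / 1.5 = 0.97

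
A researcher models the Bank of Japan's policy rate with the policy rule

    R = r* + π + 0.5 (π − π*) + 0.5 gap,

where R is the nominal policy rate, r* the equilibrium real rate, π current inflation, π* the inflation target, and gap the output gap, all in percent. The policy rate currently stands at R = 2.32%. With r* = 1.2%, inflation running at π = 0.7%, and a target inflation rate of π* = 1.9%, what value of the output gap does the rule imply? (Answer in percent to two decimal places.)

2.04%

0.5 gap = 2.32 − 1.2 − 0.7 − 0.5 × (0.7 − 1.9) = 1.02
gap = 1.02 / 0.5 = 2.04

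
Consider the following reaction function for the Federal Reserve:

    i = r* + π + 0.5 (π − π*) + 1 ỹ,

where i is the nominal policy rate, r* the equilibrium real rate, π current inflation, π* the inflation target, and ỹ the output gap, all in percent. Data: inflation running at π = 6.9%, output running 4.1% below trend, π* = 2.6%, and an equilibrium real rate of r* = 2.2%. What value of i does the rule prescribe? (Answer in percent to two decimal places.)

7.15%

Output 4.1% below potential → ỹ = -4.1.
i = 2.2 + 6.9 + 0.5 × (6.9 − 2.6) + 1 × (-4.1)
   = 2.2 + 6.9 + 2.15 − 4.1 = 7.15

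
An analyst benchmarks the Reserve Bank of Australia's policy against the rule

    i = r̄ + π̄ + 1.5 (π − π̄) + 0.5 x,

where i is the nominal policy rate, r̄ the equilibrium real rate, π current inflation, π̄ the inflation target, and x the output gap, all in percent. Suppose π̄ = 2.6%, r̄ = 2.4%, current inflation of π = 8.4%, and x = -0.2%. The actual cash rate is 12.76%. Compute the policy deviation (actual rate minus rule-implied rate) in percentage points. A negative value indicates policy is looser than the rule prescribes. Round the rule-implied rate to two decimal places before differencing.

-0.84 pp

i = 2.4 + 2.6 + 1.5 × (8.4 − 2.6) + 0.5 × (-0.2)
   = 2.4 + 2.6 + 8.7 − 0.1 = 13.60
Deviation = 12.76 − 13.60 = -0.84 pp.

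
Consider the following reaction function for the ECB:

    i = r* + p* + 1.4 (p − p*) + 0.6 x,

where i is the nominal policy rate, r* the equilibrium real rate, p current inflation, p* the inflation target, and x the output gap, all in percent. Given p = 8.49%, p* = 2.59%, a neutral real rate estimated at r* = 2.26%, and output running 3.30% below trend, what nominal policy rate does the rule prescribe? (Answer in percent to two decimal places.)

Output 3.30% below potential → x = -3.30.
i = 2.26 + 2.59 + 1.4 × (8.49 − 2.59) + 0.6 × (-3.30)
   = 2.26 + 2.59 + 8.26 − 1.98 = 11.13

11.13%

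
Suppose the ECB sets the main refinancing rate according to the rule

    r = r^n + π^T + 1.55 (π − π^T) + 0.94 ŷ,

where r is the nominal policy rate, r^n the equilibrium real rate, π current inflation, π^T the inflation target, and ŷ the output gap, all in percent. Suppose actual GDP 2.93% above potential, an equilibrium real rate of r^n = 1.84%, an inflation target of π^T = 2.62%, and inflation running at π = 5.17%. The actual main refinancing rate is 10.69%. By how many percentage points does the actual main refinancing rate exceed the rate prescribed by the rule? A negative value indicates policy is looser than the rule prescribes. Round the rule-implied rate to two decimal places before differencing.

-0.48 pp

Output 2.93% above potential → ŷ = 2.93.
r = 1.84 + 2.62 + 1.55 × (5.17 − 2.62) + 0.94 × 2.93
   = 1.84 + 2.62 + 3.9525 + 2.7542 = 11.17
Deviation = 10.69 − 11.17 = -0.48 pp.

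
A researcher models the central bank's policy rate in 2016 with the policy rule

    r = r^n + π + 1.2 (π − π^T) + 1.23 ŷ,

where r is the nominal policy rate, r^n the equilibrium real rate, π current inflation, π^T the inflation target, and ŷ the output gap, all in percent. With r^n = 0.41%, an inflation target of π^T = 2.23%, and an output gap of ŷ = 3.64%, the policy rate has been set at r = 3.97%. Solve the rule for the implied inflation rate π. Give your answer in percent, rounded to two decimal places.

Collecting π: r = r^n + (1 + 1.2) π − 1.2 π^T + 1.23 ŷ
2.2 π = 3.97 − 0.41 + 1.2 × 2.23 − 1.23 × 3.64 = 1.7588
π = 1.7588 / 2.2 = 0.80

0.80%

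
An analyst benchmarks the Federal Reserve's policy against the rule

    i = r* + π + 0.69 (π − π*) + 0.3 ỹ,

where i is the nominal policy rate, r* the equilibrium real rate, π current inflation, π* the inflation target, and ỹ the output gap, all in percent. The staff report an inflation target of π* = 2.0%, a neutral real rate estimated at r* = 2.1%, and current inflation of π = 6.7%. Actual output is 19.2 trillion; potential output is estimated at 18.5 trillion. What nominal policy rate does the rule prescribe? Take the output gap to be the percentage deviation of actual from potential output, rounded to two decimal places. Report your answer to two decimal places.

13.18%

Output gap = 100 × (19.2 − 18.5) / 18.5 = 3.78%.
i = 2.10 + 6.70 + 0.69 × (6.70 − 2.00) + 0.3 × 3.78
   = 2.10 + 6.7 + 3.243 + 1.134 = 13.18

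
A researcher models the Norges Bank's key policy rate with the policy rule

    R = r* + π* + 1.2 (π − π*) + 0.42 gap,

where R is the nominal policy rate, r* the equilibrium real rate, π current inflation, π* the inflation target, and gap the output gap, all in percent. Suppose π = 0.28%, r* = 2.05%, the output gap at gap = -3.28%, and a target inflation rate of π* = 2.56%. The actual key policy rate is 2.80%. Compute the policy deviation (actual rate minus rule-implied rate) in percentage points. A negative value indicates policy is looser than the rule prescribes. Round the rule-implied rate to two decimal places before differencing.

R = 2.05 + 2.56 + 1.2 × (0.28 − 2.56) + 0.42 × (-3.28)
   = 2.05 + 2.56 − 2.736 − 1.3776 = 0.50
Deviation = 2.80 − 0.50 = 2.30 pp.

2.30 pp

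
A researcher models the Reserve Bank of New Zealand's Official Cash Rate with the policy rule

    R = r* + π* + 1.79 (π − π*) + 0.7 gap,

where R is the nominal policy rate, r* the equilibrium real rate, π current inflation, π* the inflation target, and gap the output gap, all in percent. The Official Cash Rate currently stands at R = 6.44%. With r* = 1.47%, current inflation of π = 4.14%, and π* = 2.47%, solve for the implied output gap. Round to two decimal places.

0.7 gap = 6.44 − 1.47 − 2.47 − 1.79 × (4.14 − 2.47) = -0.4893
gap = -0.4893 / 0.7 = -0.70

-0.70%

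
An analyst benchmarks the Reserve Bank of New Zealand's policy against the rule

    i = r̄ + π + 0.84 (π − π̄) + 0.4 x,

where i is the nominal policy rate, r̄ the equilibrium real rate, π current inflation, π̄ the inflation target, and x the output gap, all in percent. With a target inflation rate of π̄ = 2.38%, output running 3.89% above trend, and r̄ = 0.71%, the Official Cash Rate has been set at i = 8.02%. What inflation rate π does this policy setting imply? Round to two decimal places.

4.21%

Output 3.89% above potential → x = 3.89.
Collecting π: i = r̄ + (1 + 0.84) π − 0.84 π̄ + 0.4 x
1.84 π = 8.02 − 0.71 + 0.84 × 2.38 − 0.4 × 3.89 = 7.7532
π = 7.7532 / 1.84 = 4.21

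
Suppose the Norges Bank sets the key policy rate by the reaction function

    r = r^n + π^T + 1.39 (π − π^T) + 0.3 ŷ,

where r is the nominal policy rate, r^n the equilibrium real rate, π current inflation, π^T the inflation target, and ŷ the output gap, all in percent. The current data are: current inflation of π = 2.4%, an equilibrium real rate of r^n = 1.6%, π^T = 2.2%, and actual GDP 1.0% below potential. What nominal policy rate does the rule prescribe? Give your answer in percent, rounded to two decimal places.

3.78%

Output 1.0% below potential → ŷ = -1.0.
r = 1.6 + 2.2 + 1.39 × (2.4 − 2.2) + 0.3 × (-1.0)
   = 1.6 + 2.2 + 0.278 − 0.3 = 3.78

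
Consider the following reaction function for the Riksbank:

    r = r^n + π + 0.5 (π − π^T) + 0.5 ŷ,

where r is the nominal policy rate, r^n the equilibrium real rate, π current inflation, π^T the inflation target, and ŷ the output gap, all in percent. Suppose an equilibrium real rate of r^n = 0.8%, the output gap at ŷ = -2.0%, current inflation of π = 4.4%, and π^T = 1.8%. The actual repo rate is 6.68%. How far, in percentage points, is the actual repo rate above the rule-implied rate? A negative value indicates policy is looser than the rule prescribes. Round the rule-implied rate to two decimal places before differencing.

1.18 pp

r = 0.8 + 4.4 + 0.5 × (4.4 − 1.8) + 0.5 × (-2.0)
   = 0.8 + 4.4 + 1.3 − 1 = 5.50
Deviation = 6.68 − 5.50 = 1.18 pp.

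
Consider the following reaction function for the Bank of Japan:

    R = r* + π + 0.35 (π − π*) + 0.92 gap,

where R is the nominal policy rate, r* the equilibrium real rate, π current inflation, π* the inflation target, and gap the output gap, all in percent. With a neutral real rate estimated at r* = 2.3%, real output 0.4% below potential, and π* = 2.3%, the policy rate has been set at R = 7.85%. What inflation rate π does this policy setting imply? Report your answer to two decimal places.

4.98%

Output 0.4% below potential → gap = -0.4.
Collecting π: R = r* + (1 + 0.35) π − 0.35 π* + 0.92 gap
1.35 π = 7.85 − 2.3 + 0.35 × 2.3 − 0.92 × (-0.4) = 6.723
π = 6.723 / 1.35 = 4.98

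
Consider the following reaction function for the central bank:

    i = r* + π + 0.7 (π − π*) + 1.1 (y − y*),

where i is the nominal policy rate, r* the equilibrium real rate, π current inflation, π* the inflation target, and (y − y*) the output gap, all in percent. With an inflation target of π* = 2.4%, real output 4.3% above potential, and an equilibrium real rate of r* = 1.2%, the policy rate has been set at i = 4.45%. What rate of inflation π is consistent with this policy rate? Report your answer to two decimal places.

Output 4.3% above potential → (y − y*) = 4.3.
Collecting π: i = r* + (1 + 0.7) π − 0.7 π* + 1.1 (y − y*)
1.7 π = 4.45 − 1.2 + 0.7 × 2.4 − 1.1 × 4.3 = 0.2
π = 0.2 / 1.7 = 0.12

0.12%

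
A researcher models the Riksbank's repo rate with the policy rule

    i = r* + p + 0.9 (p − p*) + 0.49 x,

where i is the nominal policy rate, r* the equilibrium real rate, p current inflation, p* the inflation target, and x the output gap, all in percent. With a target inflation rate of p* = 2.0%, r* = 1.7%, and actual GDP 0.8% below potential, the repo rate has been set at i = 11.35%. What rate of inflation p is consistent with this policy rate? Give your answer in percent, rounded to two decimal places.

6.23%

Output 0.8% below potential → x = -0.8.
Collecting p: i = r* + (1 + 0.9) p − 0.9 p* + 0.49 x
1.9 p = 11.35 − 1.7 + 0.9 × 2.0 − 0.49 × (-0.8) = 11.842
p = 11.842 / 1.9 = 6.23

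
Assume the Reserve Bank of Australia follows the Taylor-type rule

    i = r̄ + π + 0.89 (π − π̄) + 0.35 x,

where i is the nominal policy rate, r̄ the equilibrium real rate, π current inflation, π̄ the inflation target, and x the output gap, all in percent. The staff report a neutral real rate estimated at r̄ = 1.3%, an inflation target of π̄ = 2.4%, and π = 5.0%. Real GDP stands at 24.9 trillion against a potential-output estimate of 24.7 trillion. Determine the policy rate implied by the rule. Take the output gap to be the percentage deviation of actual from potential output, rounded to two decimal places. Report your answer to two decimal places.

Output gap = 100 × (24.9 − 24.7) / 24.7 = 0.81%.
i = 1.30 + 5.00 + 0.89 × (5.00 − 2.40) + 0.35 × 0.81
   = 1.30 + 5 + 2.314 + 0.2835 = 8.90

8.90%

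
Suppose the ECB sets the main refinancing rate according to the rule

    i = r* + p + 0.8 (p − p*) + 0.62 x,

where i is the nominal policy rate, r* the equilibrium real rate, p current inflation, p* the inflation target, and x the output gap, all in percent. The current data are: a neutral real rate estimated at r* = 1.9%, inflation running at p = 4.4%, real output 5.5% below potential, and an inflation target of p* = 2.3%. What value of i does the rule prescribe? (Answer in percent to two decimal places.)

Output 5.5% below potential → x = -5.5.
i = 1.9 + 4.4 + 0.8 × (4.4 − 2.3) + 0.62 × (-5.5)
   = 1.9 + 4.4 + 1.68 − 3.41 = 4.57

4.57%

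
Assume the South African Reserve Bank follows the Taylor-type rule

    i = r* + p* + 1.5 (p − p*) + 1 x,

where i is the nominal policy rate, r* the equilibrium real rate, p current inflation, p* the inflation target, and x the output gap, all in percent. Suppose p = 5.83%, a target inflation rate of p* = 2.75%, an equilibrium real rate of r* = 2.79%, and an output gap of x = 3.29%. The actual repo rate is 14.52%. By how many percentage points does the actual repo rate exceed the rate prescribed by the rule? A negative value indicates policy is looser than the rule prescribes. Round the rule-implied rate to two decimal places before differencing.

1.07 pp

i = 2.79 + 2.75 + 1.5 × (5.83 − 2.75) + 1 × 3.29
   = 2.79 + 2.75 + 4.62 + 3.29 = 13.45
Deviation = 14.52 − 13.45 = 1.07 pp.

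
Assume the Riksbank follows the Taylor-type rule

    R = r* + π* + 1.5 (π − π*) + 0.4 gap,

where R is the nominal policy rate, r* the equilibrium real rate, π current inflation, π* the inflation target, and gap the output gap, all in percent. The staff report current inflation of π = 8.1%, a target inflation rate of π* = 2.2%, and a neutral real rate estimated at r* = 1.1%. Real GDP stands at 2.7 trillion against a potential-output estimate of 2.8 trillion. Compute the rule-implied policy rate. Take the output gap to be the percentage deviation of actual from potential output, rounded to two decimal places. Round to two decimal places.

10.72%

Output gap = 100 × (2.7 − 2.8) / 2.8 = -3.57%.
R = 1.10 + 2.20 + 1.5 × (8.10 − 2.20) + 0.4 × (-3.57)
   = 1.10 + 2.2 + 8.85 − 1.428 = 10.72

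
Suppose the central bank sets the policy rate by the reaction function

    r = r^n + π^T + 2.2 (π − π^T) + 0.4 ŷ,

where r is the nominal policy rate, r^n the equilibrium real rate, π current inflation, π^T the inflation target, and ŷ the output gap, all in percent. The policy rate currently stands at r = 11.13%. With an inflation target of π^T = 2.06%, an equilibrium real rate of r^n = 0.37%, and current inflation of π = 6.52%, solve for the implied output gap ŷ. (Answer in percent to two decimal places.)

-2.78%

0.4 ŷ = 11.13 − 0.37 − 2.06 − 2.2 × (6.52 − 2.06) = -1.112
ŷ = -1.112 / 0.4 = -2.78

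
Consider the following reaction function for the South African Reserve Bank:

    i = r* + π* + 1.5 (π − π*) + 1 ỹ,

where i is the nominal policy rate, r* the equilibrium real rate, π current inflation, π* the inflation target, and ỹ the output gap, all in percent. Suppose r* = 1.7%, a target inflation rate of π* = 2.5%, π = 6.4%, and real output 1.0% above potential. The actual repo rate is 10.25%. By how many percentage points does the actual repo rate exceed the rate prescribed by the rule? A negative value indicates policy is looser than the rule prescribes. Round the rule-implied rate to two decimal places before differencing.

Output 1.0% above potential → ỹ = 1.0.
i = 1.7 + 2.5 + 1.5 × (6.4 − 2.5) + 1 × 1.0
   = 1.7 + 2.5 + 5.85 + 1 = 11.05
Deviation = 10.25 − 11.05 = -0.80 pp.

-0.80 pp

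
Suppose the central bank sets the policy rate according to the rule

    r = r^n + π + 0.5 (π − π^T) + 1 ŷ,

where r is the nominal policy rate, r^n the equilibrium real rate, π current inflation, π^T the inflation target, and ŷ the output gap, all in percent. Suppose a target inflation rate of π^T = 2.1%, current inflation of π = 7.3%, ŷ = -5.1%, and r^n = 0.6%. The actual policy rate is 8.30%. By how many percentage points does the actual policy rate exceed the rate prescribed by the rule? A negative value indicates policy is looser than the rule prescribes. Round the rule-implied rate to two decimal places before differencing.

r = 0.6 + 7.3 + 0.5 × (7.3 − 2.1) + 1 × (-5.1)
   = 0.6 + 7.3 + 2.6 − 5.1 = 5.40
Deviation = 8.30 − 5.40 = 2.90 pp.

2.90 pp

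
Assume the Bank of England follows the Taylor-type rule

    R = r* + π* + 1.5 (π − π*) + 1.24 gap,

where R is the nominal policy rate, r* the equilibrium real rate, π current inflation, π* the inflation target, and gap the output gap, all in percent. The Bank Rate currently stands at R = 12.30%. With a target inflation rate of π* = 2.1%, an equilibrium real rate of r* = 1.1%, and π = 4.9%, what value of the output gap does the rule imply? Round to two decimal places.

1.24 gap = 12.30 − 1.1 − 2.1 − 1.5 × (4.9 − 2.1) = 4.9
gap = 4.9 / 1.24 = 3.95

3.95%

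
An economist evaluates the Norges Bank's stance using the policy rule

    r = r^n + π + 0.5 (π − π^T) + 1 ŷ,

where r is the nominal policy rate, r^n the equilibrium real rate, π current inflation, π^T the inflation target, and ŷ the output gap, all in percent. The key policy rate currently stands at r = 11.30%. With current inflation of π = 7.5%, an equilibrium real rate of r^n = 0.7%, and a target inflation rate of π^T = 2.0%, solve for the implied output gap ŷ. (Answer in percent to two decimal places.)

1 ŷ = 11.30 − 0.7 − 7.5 − 0.5 × (7.5 − 2.0) = 0.35
ŷ = 0.35 / 1 = 0.35

0.35%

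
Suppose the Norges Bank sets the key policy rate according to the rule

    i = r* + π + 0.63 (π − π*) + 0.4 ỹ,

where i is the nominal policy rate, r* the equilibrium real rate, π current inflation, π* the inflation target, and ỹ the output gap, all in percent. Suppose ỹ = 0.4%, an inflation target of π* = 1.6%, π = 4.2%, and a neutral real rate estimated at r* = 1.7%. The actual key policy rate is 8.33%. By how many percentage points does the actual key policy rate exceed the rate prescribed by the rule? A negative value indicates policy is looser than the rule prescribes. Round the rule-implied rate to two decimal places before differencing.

i = 1.7 + 4.2 + 0.63 × (4.2 − 1.6) + 0.4 × 0.4
   = 1.7 + 4.2 + 1.638 + 0.16 = 7.70
Deviation = 8.33 − 7.70 = 0.63 pp.

0.63 pp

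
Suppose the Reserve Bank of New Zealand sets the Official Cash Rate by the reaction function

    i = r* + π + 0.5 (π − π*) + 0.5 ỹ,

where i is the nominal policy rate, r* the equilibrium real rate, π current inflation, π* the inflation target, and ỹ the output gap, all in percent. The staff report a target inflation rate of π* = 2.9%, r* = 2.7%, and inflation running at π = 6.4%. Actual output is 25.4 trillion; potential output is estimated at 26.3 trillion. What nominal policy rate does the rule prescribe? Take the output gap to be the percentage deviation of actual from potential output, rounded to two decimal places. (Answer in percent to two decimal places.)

9.14%

Output gap = 100 × (25.4 − 26.3) / 26.3 = -3.42%.
i = 2.70 + 6.40 + 0.5 × (6.40 − 2.90) + 0.5 × (-3.42)
   = 2.70 + 6.4 + 1.75 − 1.71 = 9.14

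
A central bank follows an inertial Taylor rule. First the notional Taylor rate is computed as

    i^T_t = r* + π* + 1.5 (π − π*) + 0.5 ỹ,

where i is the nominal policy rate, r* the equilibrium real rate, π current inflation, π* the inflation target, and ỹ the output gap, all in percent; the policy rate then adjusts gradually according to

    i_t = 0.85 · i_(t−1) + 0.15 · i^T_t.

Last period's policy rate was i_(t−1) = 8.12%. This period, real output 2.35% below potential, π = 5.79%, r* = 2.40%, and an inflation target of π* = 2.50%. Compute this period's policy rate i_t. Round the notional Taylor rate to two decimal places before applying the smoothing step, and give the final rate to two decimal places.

Output 2.35% below potential → ỹ = -2.35.
i^T_t = 2.40 + 2.50 + 1.5 × (5.79 − 2.50) + 0.5 × (-2.35)
   = 2.40 + 2.5 + 4.935 − 1.175 = 8.66
i_t = 0.85 × 8.12 + 0.15 × 8.66 = 6.902 + 1.299 = 8.20

8.20%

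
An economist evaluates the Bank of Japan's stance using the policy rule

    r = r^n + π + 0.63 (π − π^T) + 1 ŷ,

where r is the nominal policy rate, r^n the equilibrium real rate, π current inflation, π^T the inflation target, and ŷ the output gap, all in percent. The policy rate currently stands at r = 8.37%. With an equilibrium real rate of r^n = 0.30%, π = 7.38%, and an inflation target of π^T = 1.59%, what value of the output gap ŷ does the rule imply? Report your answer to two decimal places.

-2.96%

1 ŷ = 8.37 − 0.30 − 7.38 − 0.63 × (7.38 − 1.59) = -2.9577
ŷ = -2.9577 / 1 = -2.96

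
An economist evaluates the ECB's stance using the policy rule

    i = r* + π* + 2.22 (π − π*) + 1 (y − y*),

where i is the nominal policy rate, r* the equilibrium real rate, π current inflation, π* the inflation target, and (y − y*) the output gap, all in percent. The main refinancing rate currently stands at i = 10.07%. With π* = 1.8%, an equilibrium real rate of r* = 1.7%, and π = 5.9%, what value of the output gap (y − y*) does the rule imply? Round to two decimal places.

1 (y − y*) = 10.07 − 1.7 − 1.8 − 2.22 × (5.9 − 1.8) = -2.532
(y − y*) = -2.532 / 1 = -2.53

-2.53%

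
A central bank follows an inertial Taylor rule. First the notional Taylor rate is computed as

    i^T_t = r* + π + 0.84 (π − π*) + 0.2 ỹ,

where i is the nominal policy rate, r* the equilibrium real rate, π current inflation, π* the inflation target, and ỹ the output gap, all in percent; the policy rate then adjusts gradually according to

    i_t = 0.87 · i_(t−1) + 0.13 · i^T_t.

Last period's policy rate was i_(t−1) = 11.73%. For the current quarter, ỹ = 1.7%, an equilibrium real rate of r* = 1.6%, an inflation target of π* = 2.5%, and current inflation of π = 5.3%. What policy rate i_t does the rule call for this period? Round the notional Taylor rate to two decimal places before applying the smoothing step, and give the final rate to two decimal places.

11.45%

i^T_t = 1.6 + 5.3 + 0.84 × (5.3 − 2.5) + 0.2 × 1.7
   = 1.6 + 5.3 + 2.352 + 0.34 = 9.59
i_t = 0.87 × 11.73 + 0.13 × 9.59 = 10.2051 + 1.2467 = 11.45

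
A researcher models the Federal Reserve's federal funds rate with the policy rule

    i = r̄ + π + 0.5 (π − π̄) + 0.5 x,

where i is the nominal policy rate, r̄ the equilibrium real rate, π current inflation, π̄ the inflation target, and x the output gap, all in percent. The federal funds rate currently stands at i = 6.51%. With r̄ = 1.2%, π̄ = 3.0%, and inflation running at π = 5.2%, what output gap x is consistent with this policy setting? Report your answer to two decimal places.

0.5 x = 6.51 − 1.2 − 5.2 − 0.5 × (5.2 − 3.0) = -0.99
x = -0.99 / 0.5 = -1.98

-1.98%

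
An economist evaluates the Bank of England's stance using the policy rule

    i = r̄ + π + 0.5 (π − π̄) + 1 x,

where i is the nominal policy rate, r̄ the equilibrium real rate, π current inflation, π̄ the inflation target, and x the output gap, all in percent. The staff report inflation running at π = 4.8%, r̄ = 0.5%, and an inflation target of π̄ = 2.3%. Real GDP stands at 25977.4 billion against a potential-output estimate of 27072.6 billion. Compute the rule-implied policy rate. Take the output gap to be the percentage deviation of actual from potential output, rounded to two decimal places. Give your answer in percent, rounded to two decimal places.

Output gap = 100 × (25977.4 − 27072.6) / 27072.6 = -4.05%.
i = 0.50 + 4.80 + 0.5 × (4.80 − 2.30) + 1 × (-4.05)
   = 0.50 + 4.8 + 1.25 − 4.05 = 2.50

2.50%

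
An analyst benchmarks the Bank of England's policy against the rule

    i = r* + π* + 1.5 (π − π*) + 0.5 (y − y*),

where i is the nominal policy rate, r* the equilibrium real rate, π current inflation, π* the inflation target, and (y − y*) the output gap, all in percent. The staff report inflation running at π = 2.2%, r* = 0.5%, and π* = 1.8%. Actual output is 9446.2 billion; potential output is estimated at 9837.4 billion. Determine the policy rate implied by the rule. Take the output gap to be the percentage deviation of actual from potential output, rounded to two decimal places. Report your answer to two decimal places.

0.91%

Output gap = 100 × (9446.2 − 9837.4) / 9837.4 = -3.98%.
i = 0.50 + 1.80 + 1.5 × (2.20 − 1.80) + 0.5 × (-3.98)
   = 0.50 + 1.8 + 0.6 − 1.99 = 0.91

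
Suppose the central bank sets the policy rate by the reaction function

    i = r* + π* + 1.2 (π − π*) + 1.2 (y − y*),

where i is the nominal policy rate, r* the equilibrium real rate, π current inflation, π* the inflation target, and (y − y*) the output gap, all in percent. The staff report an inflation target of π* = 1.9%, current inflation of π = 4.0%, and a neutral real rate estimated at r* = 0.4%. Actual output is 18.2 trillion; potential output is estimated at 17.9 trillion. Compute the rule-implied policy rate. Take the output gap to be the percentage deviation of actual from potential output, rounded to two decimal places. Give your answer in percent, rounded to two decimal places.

6.84%

Output gap = 100 × (18.2 − 17.9) / 17.9 = 1.68%.
i = 0.40 + 1.90 + 1.2 × (4.00 − 1.90) + 1.2 × 1.68
   = 0.40 + 1.9 + 2.52 + 2.016 = 6.84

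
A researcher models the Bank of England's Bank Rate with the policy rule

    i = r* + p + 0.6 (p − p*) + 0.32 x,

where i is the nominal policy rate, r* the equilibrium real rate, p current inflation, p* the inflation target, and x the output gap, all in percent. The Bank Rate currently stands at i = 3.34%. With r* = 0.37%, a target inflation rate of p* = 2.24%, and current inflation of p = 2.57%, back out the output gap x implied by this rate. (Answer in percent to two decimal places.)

0.63%

0.32 x = 3.34 − 0.37 − 2.57 − 0.6 × (2.57 − 2.24) = 0.202
x = 0.202 / 0.32 = 0.63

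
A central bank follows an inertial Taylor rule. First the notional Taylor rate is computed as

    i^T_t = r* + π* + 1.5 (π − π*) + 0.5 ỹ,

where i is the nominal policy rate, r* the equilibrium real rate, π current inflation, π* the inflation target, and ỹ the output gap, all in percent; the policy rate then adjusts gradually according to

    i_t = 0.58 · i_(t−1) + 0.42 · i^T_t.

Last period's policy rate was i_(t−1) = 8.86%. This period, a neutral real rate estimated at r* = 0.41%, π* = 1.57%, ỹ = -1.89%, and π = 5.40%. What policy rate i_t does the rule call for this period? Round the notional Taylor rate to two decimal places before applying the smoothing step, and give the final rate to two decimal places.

i^T_t = 0.41 + 1.57 + 1.5 × (5.40 − 1.57) + 0.5 × (-1.89)
   = 0.41 + 1.57 + 5.745 − 0.945 = 6.78
i_t = 0.58 × 8.86 + 0.42 × 6.78 = 5.1388 + 2.8476 = 7.99

7.99%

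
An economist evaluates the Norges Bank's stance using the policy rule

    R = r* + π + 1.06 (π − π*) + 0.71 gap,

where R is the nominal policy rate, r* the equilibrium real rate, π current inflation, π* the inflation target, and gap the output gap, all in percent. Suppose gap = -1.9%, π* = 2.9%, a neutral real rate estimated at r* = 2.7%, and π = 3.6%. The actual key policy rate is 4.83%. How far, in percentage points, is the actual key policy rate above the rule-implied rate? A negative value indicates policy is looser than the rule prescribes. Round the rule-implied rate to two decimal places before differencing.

R = 2.7 + 3.6 + 1.06 × (3.6 − 2.9) + 0.71 × (-1.9)
   = 2.7 + 3.6 + 0.742 − 1.349 = 5.69
Deviation = 4.83 − 5.69 = -0.86 pp.

-0.86 pp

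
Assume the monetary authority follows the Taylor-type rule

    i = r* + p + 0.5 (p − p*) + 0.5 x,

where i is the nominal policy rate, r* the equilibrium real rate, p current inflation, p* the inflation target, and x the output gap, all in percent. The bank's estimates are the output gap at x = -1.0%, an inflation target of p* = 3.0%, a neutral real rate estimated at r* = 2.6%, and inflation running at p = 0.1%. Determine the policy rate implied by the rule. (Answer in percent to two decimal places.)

0.75%

i = 2.6 + 0.1 + 0.5 × (0.1 − 3.0) + 0.5 × (-1.0)
   = 2.6 + 0.1 − 1.45 − 0.5 = 0.75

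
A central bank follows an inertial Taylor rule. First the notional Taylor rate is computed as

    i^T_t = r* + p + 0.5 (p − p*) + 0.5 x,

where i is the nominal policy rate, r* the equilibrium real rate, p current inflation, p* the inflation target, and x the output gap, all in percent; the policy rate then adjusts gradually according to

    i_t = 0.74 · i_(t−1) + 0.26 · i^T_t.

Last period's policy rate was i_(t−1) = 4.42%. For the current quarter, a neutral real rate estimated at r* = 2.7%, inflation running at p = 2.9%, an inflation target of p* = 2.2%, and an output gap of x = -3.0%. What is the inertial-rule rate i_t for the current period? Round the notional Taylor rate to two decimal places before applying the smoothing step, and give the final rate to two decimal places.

i^T_t = 2.7 + 2.9 + 0.5 × (2.9 − 2.2) + 0.5 × (-3.0)
   = 2.7 + 2.9 + 0.35 − 1.5 = 4.45
i_t = 0.74 × 4.42 + 0.26 × 4.45 = 3.2708 + 1.157 = 4.43

4.43%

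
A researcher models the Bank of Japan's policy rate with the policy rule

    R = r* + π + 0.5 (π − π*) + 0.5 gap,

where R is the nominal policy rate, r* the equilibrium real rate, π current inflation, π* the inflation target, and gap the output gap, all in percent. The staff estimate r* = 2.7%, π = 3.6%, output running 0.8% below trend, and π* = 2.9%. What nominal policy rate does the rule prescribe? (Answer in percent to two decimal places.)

Output 0.8% below potential → gap = -0.8.
R = 2.7 + 3.6 + 0.5 × (3.6 − 2.9) + 0.5 × (-0.8)
   = 2.7 + 3.6 + 0.35 − 0.4 = 6.25

6.25%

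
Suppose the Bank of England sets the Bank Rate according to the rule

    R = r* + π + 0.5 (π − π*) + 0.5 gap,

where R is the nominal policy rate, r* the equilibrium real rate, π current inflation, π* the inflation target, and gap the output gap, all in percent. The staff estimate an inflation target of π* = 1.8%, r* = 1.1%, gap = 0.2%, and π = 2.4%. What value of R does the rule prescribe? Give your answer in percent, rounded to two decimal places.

3.90%

R = 1.1 + 2.4 + 0.5 × (2.4 − 1.8) + 0.5 × 0.2
   = 1.1 + 2.4 + 0.3 + 0.1 = 3.90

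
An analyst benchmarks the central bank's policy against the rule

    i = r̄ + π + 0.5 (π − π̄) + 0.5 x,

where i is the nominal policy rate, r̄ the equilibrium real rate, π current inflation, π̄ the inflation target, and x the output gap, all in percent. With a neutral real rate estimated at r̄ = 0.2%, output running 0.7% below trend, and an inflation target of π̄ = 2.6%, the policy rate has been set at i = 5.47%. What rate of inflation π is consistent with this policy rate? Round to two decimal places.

Output 0.7% below potential → x = -0.7.
Collecting π: i = r̄ + (1 + 0.5) π − 0.5 π̄ + 0.5 x
1.5 π = 5.47 − 0.2 + 0.5 × 2.6 − 0.5 × (-0.7) = 6.92
π = 6.92 / 1.5 = 4.61

4.61%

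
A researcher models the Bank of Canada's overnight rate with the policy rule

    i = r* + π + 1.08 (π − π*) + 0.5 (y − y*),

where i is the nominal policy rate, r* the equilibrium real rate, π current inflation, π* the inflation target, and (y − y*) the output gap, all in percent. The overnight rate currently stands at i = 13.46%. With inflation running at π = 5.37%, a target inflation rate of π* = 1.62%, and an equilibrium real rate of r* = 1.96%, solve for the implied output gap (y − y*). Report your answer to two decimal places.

4.16%

0.5 (y − y*) = 13.46 − 1.96 − 5.37 − 1.08 × (5.37 − 1.62) = 2.08
(y − y*) = 2.08 / 0.5 = 4.16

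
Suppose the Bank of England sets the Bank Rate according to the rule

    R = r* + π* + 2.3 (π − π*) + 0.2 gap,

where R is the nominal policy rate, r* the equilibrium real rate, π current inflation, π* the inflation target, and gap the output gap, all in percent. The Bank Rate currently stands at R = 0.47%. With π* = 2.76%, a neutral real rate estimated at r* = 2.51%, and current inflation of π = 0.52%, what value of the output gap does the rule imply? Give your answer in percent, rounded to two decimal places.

1.76%

0.2 gap = 0.47 − 2.51 − 2.76 − 2.3 × (0.52 − 2.76) = 0.352
gap = 0.352 / 0.2 = 1.76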